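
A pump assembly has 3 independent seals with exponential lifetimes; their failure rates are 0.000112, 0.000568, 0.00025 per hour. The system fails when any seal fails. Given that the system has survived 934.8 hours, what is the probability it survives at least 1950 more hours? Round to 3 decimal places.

Time to first failure ~ Exp(Σλ) with Σλ = 0.00093.
By memorylessness, P(T > 934.8+1950 | T > 934.8) = P(T > 1950) = e^(−0.00093·1950) ≈ 0.163.

0.163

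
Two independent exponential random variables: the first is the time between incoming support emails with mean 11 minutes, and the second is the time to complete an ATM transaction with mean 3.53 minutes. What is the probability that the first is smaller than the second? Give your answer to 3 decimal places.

0.243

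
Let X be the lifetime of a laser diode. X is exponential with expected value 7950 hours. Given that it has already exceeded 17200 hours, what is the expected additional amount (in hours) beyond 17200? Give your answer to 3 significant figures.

7950

The rate is λ = 1/7950 = 0.000125786 per hour.
By memorylessness, the remaining amount past any threshold is again Exp(λ) with mean 1/λ = 7950 hours.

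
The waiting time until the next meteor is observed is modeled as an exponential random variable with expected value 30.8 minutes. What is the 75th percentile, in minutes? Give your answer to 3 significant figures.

The rate is λ = 1/30.8 = 0.0324675 per minute.
Set 1 − e^(−λt) = 0.75, so t = −ln(0.25)/λ = 1.3863/0.0324675 ≈ 42.6979 minutes.

42.7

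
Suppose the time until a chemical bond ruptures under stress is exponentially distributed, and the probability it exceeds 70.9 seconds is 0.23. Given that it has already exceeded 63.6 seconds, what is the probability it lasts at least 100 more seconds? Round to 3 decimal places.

From e^(−λ·70.9) = 0.23, λ = −ln(0.23)/70.9 = 0.0207289.
Memoryless: P(X > 63.6+100 | X > 63.6) = P(X > 100) = e^(−0.0207289·100) ≈ 0.126.

0.126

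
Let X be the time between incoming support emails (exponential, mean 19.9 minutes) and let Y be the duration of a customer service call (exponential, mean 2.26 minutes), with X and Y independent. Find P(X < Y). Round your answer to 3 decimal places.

λ_1 = 1/19.9 = 0.0502513, λ_2 = 1/2.26 = 0.442478.
For independent exponentials, P(X < Y) = λ_1/(λ_1+λ_2) = 0.0502513/0.492729 ≈ 0.102.

0.102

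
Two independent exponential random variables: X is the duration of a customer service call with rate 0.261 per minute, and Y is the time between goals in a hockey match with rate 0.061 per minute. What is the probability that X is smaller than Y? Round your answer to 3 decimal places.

λ_1 = 0.261, λ_2 = 0.061.
For independent exponentials, P(X < Y) = λ_1/(λ_1+λ_2) = 0.261/0.322 ≈ 0.811.

0.811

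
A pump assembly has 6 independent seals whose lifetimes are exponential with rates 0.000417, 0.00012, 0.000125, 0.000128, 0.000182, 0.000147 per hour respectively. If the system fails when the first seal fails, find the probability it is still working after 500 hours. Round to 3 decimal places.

0.571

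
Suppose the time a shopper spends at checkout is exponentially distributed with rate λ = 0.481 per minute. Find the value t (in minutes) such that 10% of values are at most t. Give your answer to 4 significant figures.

0.2190

Set 1 − e^(−λt) = 0.1, so t = −ln(0.9)/λ = 0.10536/0.481 ≈ 0.219045 minutes.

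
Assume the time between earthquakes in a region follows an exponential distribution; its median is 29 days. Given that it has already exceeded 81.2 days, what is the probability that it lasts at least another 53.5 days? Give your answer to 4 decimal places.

For an exponential, median = ln(2)/λ, so λ = ln 2 / 29 = 0.0239016 per day.
P(X > s+t | X > s) = e^(−λ(s+t))/e^(−λs) = e^(−λt), independent of s = 81.2.
P(X > 53.5) = e^(−1.2787) ≈ 0.2784.

0.2784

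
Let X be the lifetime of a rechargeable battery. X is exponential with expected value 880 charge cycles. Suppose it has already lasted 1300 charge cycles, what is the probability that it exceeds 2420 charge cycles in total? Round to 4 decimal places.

0.2801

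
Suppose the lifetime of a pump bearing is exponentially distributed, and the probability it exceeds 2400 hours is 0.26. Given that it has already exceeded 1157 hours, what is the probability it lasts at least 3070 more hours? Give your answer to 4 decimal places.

From e^(−λ·2400) = 0.26, λ = −ln(0.26)/2400 = 0.000561281.
Memoryless: P(X > 1157+3070 | X > 1157) = P(X > 3070) = e^(−0.000561281·3070) ≈ 0.1785.

0.1785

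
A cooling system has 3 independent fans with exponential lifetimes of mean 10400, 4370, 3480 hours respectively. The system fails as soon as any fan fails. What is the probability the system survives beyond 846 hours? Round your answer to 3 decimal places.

The first failure time is exponential with rate Σλ_i = 1/10400 + 1/4370 + 1/3480 = 0.000612343 per hour.
P(min > 846) = e^(−0.000612343·846) = e^(−0.51804) ≈ 0.596.

0.596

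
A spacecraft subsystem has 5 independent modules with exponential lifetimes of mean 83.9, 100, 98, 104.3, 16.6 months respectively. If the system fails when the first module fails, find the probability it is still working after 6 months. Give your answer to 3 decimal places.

The first failure time is exponential with rate Σλ_i = 1/83.9 + 1/100 + 1/98 + 1/104.3 + 1/16.6 = 0.101952 per month.
P(min > 6) = e^(−0.101952·6) = e^(−0.61171) ≈ 0.542.

0.542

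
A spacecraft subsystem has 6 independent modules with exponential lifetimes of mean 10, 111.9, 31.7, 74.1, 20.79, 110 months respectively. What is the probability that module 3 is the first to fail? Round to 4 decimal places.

0.1494

Rates: λ_i = 1/mean_i → 0.1, 0.00893655, 0.0315457, 0.0134953, 0.0481, 0.00909091; Σλ = 0.211169.
P(module 3 first) = λ_3/Σλ = 0.0315457/0.211169 ≈ 0.1494.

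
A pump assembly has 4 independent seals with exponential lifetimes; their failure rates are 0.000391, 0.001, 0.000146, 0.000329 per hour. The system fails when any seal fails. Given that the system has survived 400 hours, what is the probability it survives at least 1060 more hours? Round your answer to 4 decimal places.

0.1384

Time to first failure ~ Exp(Σλ) with Σλ = 0.001866.
By memorylessness, P(T > 400+1060 | T > 400) = P(T > 1060) = e^(−0.001866·1060) ≈ 0.1384.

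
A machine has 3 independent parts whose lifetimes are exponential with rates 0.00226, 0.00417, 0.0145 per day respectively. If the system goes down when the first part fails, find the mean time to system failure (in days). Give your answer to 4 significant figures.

The time to first failure is exponential with rate Σλ = 0.00226 + 0.00417 + 0.0145 = 0.02093.
E[min] = 1/Σλ = 1/0.02093 = 47.7783 days.

47.78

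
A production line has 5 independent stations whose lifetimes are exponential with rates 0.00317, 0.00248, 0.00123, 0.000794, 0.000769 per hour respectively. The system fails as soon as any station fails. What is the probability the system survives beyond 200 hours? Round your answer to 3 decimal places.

The time to first failure is exponential with rate Σλ = 0.00317 + 0.00248 + 0.00123 + 0.000794 + 0.000769 = 0.008443.
P(min > 200) = e^(−0.008443·200) = e^(−1.6886) ≈ 0.185.

0.185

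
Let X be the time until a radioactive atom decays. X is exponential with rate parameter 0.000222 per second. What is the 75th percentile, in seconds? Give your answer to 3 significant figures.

Set 1 − e^(−λt) = 0.75, so t = −ln(0.25)/λ = 1.3863/0.000222 ≈ 6244.57 seconds.

6240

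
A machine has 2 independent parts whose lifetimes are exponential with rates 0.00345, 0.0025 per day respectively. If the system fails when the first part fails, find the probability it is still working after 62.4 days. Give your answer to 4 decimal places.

The time to first failure is exponential with rate Σλ = 0.00345 + 0.0025 = 0.00595.
P(min > 62.4) = e^(−0.00595·62.4) = e^(−0.37128) ≈ 0.6899.

0.6899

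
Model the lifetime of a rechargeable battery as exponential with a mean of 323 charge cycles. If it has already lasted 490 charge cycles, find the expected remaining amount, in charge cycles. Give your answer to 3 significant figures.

323

The rate is λ = 1/323 = 0.00309598 per charge cycle.
By memorylessness, the remaining amount past any threshold is again Exp(λ) with mean 1/λ = 323 charge cycles.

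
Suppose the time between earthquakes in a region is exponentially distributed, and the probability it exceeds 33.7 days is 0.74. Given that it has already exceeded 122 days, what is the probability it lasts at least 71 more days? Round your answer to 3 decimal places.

From e^(−λ·33.7) = 0.74, λ = −ln(0.74)/33.7 = 0.00893487.
Memoryless: P(X > 122+71 | X > 122) = P(X > 71) = e^(−0.00893487·71) ≈ 0.530.

0.530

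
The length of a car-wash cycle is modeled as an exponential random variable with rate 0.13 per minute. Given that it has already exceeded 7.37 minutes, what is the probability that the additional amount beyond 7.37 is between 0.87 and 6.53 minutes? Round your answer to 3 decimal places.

Memoryless: the residual past 7.37 is again Exp(λ).
P(0.87 < residual < 6.53) = e^(−λ·0.87) − e^(−λ·6.53) = 0.89306 − 0.42789 ≈ 0.465.

0.465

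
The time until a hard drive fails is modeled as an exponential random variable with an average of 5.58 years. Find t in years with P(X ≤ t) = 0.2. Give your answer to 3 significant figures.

The rate is λ = 1/5.58 = 0.179211 per year.
Set 1 − e^(−λt) = 0.2, so t = −ln(0.8)/λ = 0.22314/0.179211 ≈ 1.24514 years.

1.25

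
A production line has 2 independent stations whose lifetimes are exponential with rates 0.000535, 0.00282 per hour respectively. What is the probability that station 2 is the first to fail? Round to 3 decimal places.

The time to first failure is exponential with rate Σλ = 0.000535 + 0.00282 = 0.003355.
P(station 2 first) = λ_2/Σλ = 0.00282/0.003355 ≈ 0.841.

0.841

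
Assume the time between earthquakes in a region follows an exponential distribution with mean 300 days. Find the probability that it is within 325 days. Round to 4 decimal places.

0.6615

The rate is λ = 1/300 = 0.00333333 per day.
P(X ≤ 325) = 1 − e^(−λ·325) = 1 − e^(−1.0833) ≈ 0.6615.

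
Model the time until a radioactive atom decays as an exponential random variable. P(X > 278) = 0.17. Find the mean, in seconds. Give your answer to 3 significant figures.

e^(−λ·278) = 0.17 ⇒ λ = −ln(0.17)/278 = 0.00637395.
Mean = 1/λ = 156.889 seconds.

157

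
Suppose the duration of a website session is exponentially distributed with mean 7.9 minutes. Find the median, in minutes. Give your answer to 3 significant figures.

5.48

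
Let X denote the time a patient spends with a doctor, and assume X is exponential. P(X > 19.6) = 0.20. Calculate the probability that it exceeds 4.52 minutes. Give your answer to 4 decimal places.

e^(−λ·19.6) = 0.20 ⇒ λ = −ln(0.20)/19.6 = 0.0821142.
P(X > 4.52) = e^(−0.0821142·4.52) = e^(−0.37116) ≈ 0.6899.

0.6899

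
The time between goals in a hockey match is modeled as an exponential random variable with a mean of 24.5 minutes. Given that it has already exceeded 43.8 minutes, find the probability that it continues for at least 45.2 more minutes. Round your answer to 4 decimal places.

0.1580

The rate is λ = 1/24.5 = 0.0408163 per minute.
P(X > s+t | X > s) = e^(−λ(s+t))/e^(−λs) = e^(−λt), independent of s = 43.8.
P(X > 45.2) = e^(−1.8449) ≈ 0.1580.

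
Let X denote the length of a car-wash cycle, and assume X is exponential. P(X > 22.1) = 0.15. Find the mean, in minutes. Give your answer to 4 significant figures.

11.65

e^(−λ·22.1) = 0.15 ⇒ λ = −ln(0.15)/22.1 = 0.0858425.
Mean = 1/λ = 11.6492 minutes.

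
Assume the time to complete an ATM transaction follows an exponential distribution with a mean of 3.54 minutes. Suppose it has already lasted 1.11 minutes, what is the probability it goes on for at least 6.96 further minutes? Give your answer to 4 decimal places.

The rate is λ = 1/3.54 = 0.282486 per minute.
The exponential is memoryless, so the remaining time is again Exp(λ): the condition X > 1.11 is irrelevant.
P(X > 6.96) = e^(−1.9661) ≈ 0.1400.

0.1400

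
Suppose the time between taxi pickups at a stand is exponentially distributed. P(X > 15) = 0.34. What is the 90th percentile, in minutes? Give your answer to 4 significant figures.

32.02

e^(−λ·15) = 0.34 ⇒ λ = −ln(0.34)/15 = 0.0719206.
90th percentile: 1 − e^(−λt) = 0.9, t = −ln(0.1)/λ = 32.0156 minutes.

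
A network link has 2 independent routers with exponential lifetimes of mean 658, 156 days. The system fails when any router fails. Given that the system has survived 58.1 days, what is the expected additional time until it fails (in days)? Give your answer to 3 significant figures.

First-failure rate Σλ = 1/658 + 1/156 = 0.00793001.
By memorylessness the expected residual is 1/Σλ = 126.103 days, regardless of the 58.1 already elapsed.

126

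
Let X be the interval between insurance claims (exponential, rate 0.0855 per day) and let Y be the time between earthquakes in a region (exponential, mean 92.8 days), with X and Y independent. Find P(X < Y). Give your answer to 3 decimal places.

λ_1 = 0.0855, λ_2 = 1/92.8 = 0.0107759.
For independent exponentials, P(X < Y) = λ_1/(λ_1+λ_2) = 0.0855/0.0962759 ≈ 0.888.

0.888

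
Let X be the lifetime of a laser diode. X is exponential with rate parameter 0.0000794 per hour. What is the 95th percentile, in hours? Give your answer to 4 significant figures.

37730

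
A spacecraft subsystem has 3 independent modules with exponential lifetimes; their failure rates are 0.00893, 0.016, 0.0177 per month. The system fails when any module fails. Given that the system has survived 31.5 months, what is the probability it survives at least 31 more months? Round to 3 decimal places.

0.267

Time to first failure ~ Exp(Σλ) with Σλ = 0.04263.
By memorylessness, P(T > 31.5+31 | T > 31.5) = P(T > 31) = e^(−0.04263·31) ≈ 0.267.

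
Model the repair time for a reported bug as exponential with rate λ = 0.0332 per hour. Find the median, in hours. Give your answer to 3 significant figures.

20.9

Set 1 − e^(−λt) = 0.5, so t = −ln(0.5)/λ = 0.69315/0.0332 ≈ 20.8779 hours.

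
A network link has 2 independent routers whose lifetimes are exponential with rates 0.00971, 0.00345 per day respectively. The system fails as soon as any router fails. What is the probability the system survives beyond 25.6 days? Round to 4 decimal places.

The time to first failure is exponential with rate Σλ = 0.00971 + 0.00345 = 0.01316.
P(min > 25.6) = e^(−0.01316·25.6) = e^(−0.3369) ≈ 0.7140.

0.7140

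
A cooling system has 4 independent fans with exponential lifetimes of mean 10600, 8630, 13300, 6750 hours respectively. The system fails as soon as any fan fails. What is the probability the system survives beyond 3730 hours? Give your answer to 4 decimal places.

The first failure time is exponential with rate Σλ_i = 1/10600 + 1/8630 + 1/13300 + 1/6750 = 0.000433551 per hour.
P(min > 3730) = e^(−0.000433551·3730) = e^(−1.6171) ≈ 0.1985.

0.1985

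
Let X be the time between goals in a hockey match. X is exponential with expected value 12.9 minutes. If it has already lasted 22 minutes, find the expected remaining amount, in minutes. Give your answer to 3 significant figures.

12.9

The rate is λ = 1/12.9 = 0.0775194 per minute.
By memorylessness, the remaining amount past any threshold is again Exp(λ) with mean 1/λ = 12.9 minutes.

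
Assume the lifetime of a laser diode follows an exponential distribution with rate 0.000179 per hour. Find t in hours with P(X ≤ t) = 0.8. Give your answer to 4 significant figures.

8991

Set 1 − e^(−λt) = 0.8, so t = −ln(0.2)/λ = 1.6094/0.000179 ≈ 8991.27 hours.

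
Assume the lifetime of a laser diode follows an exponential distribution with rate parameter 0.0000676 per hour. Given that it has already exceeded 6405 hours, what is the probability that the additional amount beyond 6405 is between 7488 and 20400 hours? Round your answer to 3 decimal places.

0.351

Memoryless: the residual past 6405 is again Exp(λ).
P(7488 < residual < 20400) = e^(−λ·7488) − e^(−λ·20400) = 0.60279 − 0.25182 ≈ 0.351.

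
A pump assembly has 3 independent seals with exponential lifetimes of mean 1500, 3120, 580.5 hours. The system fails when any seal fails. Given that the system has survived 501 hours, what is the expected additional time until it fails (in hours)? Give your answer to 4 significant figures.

First-failure rate Σλ = 1/1500 + 1/3120 + 1/580.5 = 0.00270983.
By memorylessness the expected residual is 1/Σλ = 369.027 hours, regardless of the 501 already elapsed.

369.0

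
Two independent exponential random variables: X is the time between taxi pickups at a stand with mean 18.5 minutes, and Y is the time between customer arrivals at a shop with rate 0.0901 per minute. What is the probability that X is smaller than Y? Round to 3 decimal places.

0.375

λ_1 = 1/18.5 = 0.0540541, λ_2 = 0.0901.
For independent exponentials, P(X < Y) = λ_1/(λ_1+λ_2) = 0.0540541/0.144154 ≈ 0.375.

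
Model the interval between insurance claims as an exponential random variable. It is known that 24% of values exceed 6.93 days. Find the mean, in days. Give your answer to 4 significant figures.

e^(−λ·6.93) = 0.24 ⇒ λ = −ln(0.24)/6.93 = 0.205933.
Mean = 1/λ = 4.85595 days.

4.856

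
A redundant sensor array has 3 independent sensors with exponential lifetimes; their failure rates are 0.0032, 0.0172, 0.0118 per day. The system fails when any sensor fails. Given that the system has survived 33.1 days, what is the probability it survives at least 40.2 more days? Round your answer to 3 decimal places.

0.274

Time to first failure ~ Exp(Σλ) with Σλ = 0.0322.
By memorylessness, P(T > 33.1+40.2 | T > 33.1) = P(T > 40.2) = e^(−0.0322·40.2) ≈ 0.274.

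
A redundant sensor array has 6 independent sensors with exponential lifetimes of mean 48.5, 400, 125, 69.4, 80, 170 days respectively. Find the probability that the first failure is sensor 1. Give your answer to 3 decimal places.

0.323

Rates: λ_i = 1/mean_i → 0.0206186, 0.0025, 0.008, 0.0144092, 0.0125, 0.00588235; Σλ = 0.0639101.
P(sensor 1 first) = λ_1/Σλ = 0.0206186/0.0639101 ≈ 0.323.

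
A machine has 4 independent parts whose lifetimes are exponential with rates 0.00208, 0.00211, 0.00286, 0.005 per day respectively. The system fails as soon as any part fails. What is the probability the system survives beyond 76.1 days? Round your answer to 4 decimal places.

The time to first failure is exponential with rate Σλ = 0.00208 + 0.00211 + 0.00286 + 0.005 = 0.01205.
P(min > 76.1) = e^(−0.01205·76.1) = e^(−0.917) ≈ 0.3997.

0.3997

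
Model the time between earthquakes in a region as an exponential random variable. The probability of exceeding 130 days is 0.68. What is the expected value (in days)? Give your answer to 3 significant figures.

e^(−λ·130) = 0.68 ⇒ λ = −ln(0.68)/130 = 0.00296663.
Mean = 1/λ = 337.082 days.

337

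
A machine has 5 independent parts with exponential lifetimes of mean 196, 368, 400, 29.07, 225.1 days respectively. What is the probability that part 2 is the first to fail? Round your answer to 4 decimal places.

0.0553

Rates: λ_i = 1/mean_i → 0.00510204, 0.00271739, 0.0025, 0.0343997, 0.00444247; Σλ = 0.0491616.
P(part 2 first) = λ_2/Σλ = 0.00271739/0.0491616 ≈ 0.0553.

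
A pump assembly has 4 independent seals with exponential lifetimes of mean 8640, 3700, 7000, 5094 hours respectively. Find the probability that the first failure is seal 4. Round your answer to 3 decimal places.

Rates: λ_i = 1/mean_i → 0.000115741, 0.00027027, 0.000142857, 0.000196309; Σλ = 0.000725178.
P(seal 4 first) = λ_4/Σλ = 0.000196309/0.000725178 ≈ 0.271.

0.271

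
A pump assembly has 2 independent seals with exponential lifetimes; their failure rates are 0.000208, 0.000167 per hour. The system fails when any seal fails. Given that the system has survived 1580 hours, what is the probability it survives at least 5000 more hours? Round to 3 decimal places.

0.153

Time to first failure ~ Exp(Σλ) with Σλ = 0.000375.
By memorylessness, P(T > 1580+5000 | T > 1580) = P(T > 5000) = e^(−0.000375·5000) ≈ 0.153.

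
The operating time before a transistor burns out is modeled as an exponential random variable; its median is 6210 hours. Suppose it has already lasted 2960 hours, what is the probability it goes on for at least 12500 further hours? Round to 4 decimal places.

0.2478

For an exponential, median = ln(2)/λ, so λ = ln 2 / 6210 = 0.000111618 per hour.
P(X > s+t | X > s) = e^(−λ(s+t))/e^(−λs) = e^(−λt), independent of s = 2960.
P(X > 12500) = e^(−1.3952) ≈ 0.2478.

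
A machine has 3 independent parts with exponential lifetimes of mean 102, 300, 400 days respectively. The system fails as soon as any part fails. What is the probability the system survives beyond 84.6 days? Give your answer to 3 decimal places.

The first failure time is exponential with rate Σλ_i = 1/102 + 1/300 + 1/400 = 0.0156373 per day.
P(min > 84.6) = e^(−0.0156373·84.6) = e^(−1.3229) ≈ 0.266.

0.266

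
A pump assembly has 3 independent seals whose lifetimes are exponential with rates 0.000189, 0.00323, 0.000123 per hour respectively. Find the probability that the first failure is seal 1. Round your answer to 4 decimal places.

0.0534

The time to first failure is exponential with rate Σλ = 0.000189 + 0.00323 + 0.000123 = 0.003542.
P(seal 1 first) = λ_1/Σλ = 0.000189/0.003542 ≈ 0.0534.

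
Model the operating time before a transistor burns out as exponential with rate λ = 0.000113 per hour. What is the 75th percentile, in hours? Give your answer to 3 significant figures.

12300

Set 1 − e^(−λt) = 0.75, so t = −ln(0.25)/λ = 1.3863/0.000113 ≈ 12268.1 hours.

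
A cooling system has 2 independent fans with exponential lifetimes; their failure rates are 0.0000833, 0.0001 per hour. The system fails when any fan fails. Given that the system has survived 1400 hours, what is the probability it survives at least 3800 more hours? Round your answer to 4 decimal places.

Time to first failure ~ Exp(Σλ) with Σλ = 0.0001833.
By memorylessness, P(T > 1400+3800 | T > 1400) = P(T > 3800) = e^(−0.0001833·3800) ≈ 0.4983.

0.4983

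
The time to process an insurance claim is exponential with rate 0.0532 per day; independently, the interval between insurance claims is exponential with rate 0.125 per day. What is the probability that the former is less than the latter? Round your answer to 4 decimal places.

0.2985

λ_1 = 0.0532, λ_2 = 0.125.
For independent exponentials, P(the former < the latter) = λ_1/(λ_1+λ_2) = 0.0532/0.1782 ≈ 0.2985.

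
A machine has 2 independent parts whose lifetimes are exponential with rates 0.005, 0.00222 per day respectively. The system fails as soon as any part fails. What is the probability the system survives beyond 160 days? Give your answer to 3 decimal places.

0.315

The time to first failure is exponential with rate Σλ = 0.005 + 0.00222 = 0.00722.
P(min > 160) = e^(−0.00722·160) = e^(−1.1552) ≈ 0.315.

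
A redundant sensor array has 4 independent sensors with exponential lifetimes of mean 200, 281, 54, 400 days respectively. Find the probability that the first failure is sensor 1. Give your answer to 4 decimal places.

0.1690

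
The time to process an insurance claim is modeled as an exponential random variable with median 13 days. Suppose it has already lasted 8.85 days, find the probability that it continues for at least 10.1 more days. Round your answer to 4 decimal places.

For an exponential, median = ln(2)/λ, so λ = ln 2 / 13 = 0.053319 per day.
By the memoryless property, P(X > 8.85+10.1 | X > 8.85) = P(X > 10.1).
P(X > 10.1) = e^(−0.53852) ≈ 0.5836.

0.5836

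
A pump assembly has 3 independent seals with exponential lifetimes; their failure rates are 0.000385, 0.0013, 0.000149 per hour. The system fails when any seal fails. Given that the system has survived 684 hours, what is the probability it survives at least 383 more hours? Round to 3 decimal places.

Time to first failure ~ Exp(Σλ) with Σλ = 0.001834.
By memorylessness, P(T > 684+383 | T > 684) = P(T > 383) = e^(−0.001834·383) ≈ 0.495.

0.495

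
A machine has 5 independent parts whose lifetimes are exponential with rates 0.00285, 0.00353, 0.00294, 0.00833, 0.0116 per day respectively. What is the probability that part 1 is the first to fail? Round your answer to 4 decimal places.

0.0974

The time to first failure is exponential with rate Σλ = 0.00285 + 0.00353 + 0.00294 + 0.00833 + 0.0116 = 0.02925.
P(part 1 first) = λ_1/Σλ = 0.00285/0.02925 ≈ 0.0974.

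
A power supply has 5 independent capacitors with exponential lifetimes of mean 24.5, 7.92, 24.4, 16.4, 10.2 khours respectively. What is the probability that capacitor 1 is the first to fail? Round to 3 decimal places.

Rates: λ_i = 1/mean_i → 0.0408163, 0.126263, 0.0409836, 0.0609756, 0.0980392; Σλ = 0.367077.
P(capacitor 1 first) = λ_1/Σλ = 0.0408163/0.367077 ≈ 0.111.

0.111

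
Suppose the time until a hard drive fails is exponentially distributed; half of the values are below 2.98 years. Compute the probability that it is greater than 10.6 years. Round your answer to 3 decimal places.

For an exponential, median = ln(2)/λ, so λ = ln 2 / 2.98 = 0.2326 per year.
P(X > 10.6) = e^(−λ·10.6) = e^(−2.4656) ≈ 0.085.

0.085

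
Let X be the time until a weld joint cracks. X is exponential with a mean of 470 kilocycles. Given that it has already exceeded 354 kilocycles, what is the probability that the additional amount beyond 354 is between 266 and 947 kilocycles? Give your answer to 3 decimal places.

0.434

The rate is λ = 1/470 = 0.00212766 per kilocycle.
Memoryless: the residual past 354 is again Exp(λ).
P(266 < residual < 947) = e^(−λ·266) − e^(−λ·947) = 0.56782 − 0.13333 ≈ 0.434.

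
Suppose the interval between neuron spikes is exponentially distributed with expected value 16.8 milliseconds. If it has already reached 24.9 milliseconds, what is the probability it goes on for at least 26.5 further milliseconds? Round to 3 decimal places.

0.207

The rate is λ = 1/16.8 = 0.0595238 per millisecond.
P(X > s+t | X > s) = e^(−λ(s+t))/e^(−λs) = e^(−λt), independent of s = 24.9.
P(X > 26.5) = e^(−1.5774) ≈ 0.207.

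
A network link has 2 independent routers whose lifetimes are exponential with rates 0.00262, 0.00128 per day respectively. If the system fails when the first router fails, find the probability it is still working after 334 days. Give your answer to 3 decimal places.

0.272

The time to first failure is exponential with rate Σλ = 0.00262 + 0.00128 = 0.0039.
P(min > 334) = e^(−0.0039·334) = e^(−1.3026) ≈ 0.272.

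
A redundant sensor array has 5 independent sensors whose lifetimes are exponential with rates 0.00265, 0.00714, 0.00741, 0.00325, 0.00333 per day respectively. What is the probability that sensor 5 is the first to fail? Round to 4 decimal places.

The time to first failure is exponential with rate Σλ = 0.00265 + 0.00714 + 0.00741 + 0.00325 + 0.00333 = 0.02378.
P(sensor 5 first) = λ_5/Σλ = 0.00333/0.02378 ≈ 0.1400.

0.1400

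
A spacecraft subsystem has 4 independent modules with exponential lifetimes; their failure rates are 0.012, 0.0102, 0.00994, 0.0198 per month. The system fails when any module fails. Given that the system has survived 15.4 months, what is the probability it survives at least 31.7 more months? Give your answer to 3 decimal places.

0.193

Time to first failure ~ Exp(Σλ) with Σλ = 0.05194.
By memorylessness, P(T > 15.4+31.7 | T > 15.4) = P(T > 31.7) = e^(−0.05194·31.7) ≈ 0.193.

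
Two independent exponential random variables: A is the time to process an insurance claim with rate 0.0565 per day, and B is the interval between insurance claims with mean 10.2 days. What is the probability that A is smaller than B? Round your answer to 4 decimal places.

λ_1 = 0.0565, λ_2 = 1/10.2 = 0.0980392.
For independent exponentials, P(A < B) = λ_1/(λ_1+λ_2) = 0.0565/0.154539 ≈ 0.3656.

0.3656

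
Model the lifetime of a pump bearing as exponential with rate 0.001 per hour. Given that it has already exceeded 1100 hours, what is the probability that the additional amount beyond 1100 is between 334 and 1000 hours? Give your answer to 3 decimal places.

0.348

Memoryless: the residual past 1100 is again Exp(λ).
P(334 < residual < 1000) = e^(−λ·334) − e^(−λ·1000) = 0.71605 − 0.36788 ≈ 0.348.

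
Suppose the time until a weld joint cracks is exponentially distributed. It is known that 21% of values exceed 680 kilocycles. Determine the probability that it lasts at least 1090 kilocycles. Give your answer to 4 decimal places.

e^(−λ·680) = 0.21 ⇒ λ = −ln(0.21)/680 = 0.00229507.
P(X > 1090) = e^(−0.00229507·1090) = e^(−2.5016) ≈ 0.0820.

0.0820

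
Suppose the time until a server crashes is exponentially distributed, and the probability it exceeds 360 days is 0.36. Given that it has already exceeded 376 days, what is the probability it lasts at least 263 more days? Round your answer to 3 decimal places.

From e^(−λ·360) = 0.36, λ = −ln(0.36)/360 = 0.00283792.
Memoryless: P(X > 376+263 | X > 376) = P(X > 263) = e^(−0.00283792·263) ≈ 0.474.

0.474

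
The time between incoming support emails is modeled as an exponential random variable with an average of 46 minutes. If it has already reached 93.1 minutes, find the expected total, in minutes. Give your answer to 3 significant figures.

The rate is λ = 1/46 = 0.0217391 per minute.
By memorylessness, E[X | X > 93.1] = 93.1 + 1/λ = 93.1 + 46 = 139.1 minutes.

139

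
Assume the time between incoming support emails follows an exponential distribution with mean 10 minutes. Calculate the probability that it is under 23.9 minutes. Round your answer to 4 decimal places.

The rate is λ = 1/10 = 0.1 per minute.
P(X ≤ 23.9) = 1 − e^(−λ·23.9) = 1 − e^(−2.39) ≈ 0.9084.

0.9084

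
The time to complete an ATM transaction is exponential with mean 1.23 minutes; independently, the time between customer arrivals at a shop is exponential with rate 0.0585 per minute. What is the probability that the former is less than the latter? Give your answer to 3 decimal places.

λ_1 = 1/1.23 = 0.813008, λ_2 = 0.0585.
For independent exponentials, P(the former < the latter) = λ_1/(λ_1+λ_2) = 0.813008/0.871508 ≈ 0.933.

0.933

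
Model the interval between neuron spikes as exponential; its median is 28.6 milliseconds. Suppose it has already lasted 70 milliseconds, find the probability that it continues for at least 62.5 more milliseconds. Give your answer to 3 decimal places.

For an exponential, median = ln(2)/λ, so λ = ln 2 / 28.6 = 0.0242359 per millisecond.
The exponential is memoryless, so the remaining time is again Exp(λ): the condition X > 70 is irrelevant.
P(X > 62.5) = e^(−1.5147) ≈ 0.220.

0.220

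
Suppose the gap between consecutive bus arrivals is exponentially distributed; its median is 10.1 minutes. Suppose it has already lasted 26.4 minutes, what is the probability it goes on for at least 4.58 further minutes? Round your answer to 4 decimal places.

0.7303

For an exponential, median = ln(2)/λ, so λ = ln 2 / 10.1 = 0.0686284 per minute.
The exponential is memoryless, so the remaining time is again Exp(λ): the condition X > 26.4 is irrelevant.
P(X > 4.58) = e^(−0.31432) ≈ 0.7303.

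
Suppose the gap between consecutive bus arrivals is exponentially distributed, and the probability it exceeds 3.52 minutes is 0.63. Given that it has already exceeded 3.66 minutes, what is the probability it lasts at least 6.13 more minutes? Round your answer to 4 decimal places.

0.4473

From e^(−λ·3.52) = 0.63, λ = −ln(0.63)/3.52 = 0.13126.
Memoryless: P(X > 3.66+6.13 | X > 3.66) = P(X > 6.13) = e^(−0.13126·6.13) ≈ 0.4473.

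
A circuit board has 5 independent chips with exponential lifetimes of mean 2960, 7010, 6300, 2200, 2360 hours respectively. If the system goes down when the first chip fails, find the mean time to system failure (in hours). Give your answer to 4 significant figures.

The first failure time is exponential with rate Σλ_i = 1/2960 + 1/7010 + 1/6300 + 1/2200 + 1/2360 = 0.0015175 per hour.
E[min] = 1/Σλ = 1/0.0015175 = 658.98 hours.

659.0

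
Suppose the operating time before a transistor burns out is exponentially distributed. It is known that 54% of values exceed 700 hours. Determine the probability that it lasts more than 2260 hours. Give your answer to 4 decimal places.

0.1368

e^(−λ·700) = 0.54 ⇒ λ = −ln(0.54)/700 = 0.000880266.
P(X > 2260) = e^(−0.000880266·2260) = e^(−1.9894) ≈ 0.1368.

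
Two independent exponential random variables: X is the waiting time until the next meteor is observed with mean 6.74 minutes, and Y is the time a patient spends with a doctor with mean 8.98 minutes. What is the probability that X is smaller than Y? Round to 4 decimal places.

0.5712

λ_1 = 1/6.74 = 0.148368, λ_2 = 1/8.98 = 0.111359.
For independent exponentials, P(X < Y) = λ_1/(λ_1+λ_2) = 0.148368/0.259727 ≈ 0.5712.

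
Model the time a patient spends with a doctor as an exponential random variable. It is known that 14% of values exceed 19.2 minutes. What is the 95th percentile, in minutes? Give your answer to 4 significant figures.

e^(−λ·19.2) = 0.14 ⇒ λ = −ln(0.14)/19.2 = 0.102402.
95th percentile: 1 − e^(−λt) = 0.95, t = −ln(0.05)/λ = 29.2547 minutes.

29.25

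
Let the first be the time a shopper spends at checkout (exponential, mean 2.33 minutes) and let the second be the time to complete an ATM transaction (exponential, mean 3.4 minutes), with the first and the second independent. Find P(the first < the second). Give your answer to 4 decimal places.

0.5934

λ_1 = 1/2.33 = 0.429185, λ_2 = 1/3.4 = 0.294118.
For independent exponentials, P(the first < the second) = λ_1/(λ_1+λ_2) = 0.429185/0.723302 ≈ 0.5934.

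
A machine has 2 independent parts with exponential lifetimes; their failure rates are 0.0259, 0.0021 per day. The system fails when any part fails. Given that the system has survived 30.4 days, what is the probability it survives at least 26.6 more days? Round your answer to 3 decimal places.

0.475

Time to first failure ~ Exp(Σλ) with Σλ = 0.028.
By memorylessness, P(T > 30.4+26.6 | T > 30.4) = P(T > 26.6) = e^(−0.028·26.6) ≈ 0.475.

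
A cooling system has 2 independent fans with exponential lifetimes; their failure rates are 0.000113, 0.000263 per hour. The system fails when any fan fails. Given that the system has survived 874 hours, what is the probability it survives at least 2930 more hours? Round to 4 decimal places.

Time to first failure ~ Exp(Σλ) with Σλ = 0.000376.
By memorylessness, P(T > 874+2930 | T > 874) = P(T > 2930) = e^(−0.000376·2930) ≈ 0.3323.

0.3323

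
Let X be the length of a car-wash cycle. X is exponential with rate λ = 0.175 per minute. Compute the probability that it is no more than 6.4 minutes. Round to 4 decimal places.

0.6737

P(X ≤ 6.4) = 1 − e^(−λ·6.4) = 1 − e^(−1.12) ≈ 0.6737.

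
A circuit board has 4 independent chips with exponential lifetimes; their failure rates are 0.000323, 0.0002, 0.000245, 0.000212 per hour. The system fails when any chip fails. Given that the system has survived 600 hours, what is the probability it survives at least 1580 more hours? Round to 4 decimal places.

0.2126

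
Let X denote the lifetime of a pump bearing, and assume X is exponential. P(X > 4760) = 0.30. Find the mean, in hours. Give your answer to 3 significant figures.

3950

e^(−λ·4760) = 0.30 ⇒ λ = −ln(0.30)/4760 = 0.000252935.
Mean = 1/λ = 3953.58 hours.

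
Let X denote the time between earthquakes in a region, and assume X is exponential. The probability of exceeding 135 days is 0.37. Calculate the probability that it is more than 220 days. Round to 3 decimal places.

e^(−λ·135) = 0.37 ⇒ λ = −ln(0.37)/135 = 0.00736483.
P(X > 220) = e^(−0.00736483·220) = e^(−1.6203) ≈ 0.198.

0.198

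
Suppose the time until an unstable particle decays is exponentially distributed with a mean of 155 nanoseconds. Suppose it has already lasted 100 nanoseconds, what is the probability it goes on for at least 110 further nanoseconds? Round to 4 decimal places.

0.4918

The rate is λ = 1/155 = 0.00645161 per nanosecond.
The exponential is memoryless, so the remaining time is again Exp(λ): the condition X > 100 is irrelevant.
P(X > 110) = e^(−0.70968) ≈ 0.4918.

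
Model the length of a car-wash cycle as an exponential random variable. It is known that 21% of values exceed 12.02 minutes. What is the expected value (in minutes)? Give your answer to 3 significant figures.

e^(−λ·12.02) = 0.21 ⇒ λ = −ln(0.21)/12.02 = 0.129838.
Mean = 1/λ = 7.70193 minutes.

7.70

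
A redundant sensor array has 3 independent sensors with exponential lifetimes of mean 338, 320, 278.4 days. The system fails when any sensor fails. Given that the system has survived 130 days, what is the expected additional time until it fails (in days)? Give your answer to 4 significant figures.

103.4

First-failure rate Σλ = 1/338 + 1/320 + 1/278.4 = 0.00967553.
By memorylessness the expected residual is 1/Σλ = 103.353 days, regardless of the 130 already elapsed.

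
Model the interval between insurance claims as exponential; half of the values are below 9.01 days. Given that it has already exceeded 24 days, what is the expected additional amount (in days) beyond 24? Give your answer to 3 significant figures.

13.0

For an exponential, median = ln(2)/λ, so λ = ln 2 / 9.01 = 0.0769309 per day.
By memorylessness, the remaining amount past any threshold is again Exp(λ) with mean 1/λ = 12.9987 days.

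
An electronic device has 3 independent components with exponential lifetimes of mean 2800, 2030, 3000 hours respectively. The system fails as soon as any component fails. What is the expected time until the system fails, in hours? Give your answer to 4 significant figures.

The first failure time is exponential with rate Σλ_i = 1/2800 + 1/2030 + 1/3000 = 0.00118309 per hour.
E[min] = 1/Σλ = 1/0.00118309 = 845.246 hours.

845.2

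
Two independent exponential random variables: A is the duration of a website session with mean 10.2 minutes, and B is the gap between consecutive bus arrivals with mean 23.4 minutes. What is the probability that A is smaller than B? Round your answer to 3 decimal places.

λ_1 = 1/10.2 = 0.0980392, λ_2 = 1/23.4 = 0.042735.
For independent exponentials, P(A < B) = λ_1/(λ_1+λ_2) = 0.0980392/0.140774 ≈ 0.696.

0.696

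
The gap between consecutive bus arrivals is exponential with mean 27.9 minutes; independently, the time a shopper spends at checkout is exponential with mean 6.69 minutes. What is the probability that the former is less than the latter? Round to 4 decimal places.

0.1934

λ_1 = 1/27.9 = 0.0358423, λ_2 = 1/6.69 = 0.149477.
For independent exponentials, P(the former < the latter) = λ_1/(λ_1+λ_2) = 0.0358423/0.185319 ≈ 0.1934.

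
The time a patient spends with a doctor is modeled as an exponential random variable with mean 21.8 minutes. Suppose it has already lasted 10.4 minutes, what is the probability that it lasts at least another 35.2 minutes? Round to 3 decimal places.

The rate is λ = 1/21.8 = 0.0458716 per minute.
By the memoryless property, P(X > 10.4+35.2 | X > 10.4) = P(X > 35.2).
P(X > 35.2) = e^(−1.6147) ≈ 0.199.

0.199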